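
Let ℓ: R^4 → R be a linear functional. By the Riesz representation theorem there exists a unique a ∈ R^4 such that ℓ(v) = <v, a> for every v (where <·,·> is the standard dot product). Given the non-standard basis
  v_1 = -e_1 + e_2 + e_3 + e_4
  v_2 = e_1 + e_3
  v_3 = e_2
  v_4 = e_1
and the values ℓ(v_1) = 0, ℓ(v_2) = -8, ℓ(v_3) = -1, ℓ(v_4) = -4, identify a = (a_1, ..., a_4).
a = (-4, -1, -4, 1)

Write a = (a_1, ..., a_4) in the standard basis. For each basis vector v_i, ℓ(v_i) = <v_i, a> is a linear equation in the a_j's. Collect the n equations into a matrix system V a = ℓ, where row i of V is v_i (expressed in the standard basis). Since V is invertible (lower-triangular with 1s on the diagonal, up to permutation), solve by back-substitution:
  V =
[[-1, 1, 1, 1],
 [1, 0, 1, 0],
 [0, 1, 0, 0],
 [1, 0, 0, 0]]
  V a = (0, -8, -1, -4)
Solving gives a = (-4, -1, -4, 1).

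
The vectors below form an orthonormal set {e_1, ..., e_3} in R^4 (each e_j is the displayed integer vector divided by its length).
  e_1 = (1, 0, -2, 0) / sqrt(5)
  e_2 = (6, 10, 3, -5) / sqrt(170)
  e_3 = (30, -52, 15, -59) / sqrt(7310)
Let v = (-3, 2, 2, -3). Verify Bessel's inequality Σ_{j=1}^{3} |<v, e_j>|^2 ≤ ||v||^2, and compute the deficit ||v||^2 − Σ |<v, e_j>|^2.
Σ |<v, e_j>|^2 = 2781/215; ||v||^2 = 26; deficit = 2809/215

Write each e_j = u_j / sqrt(<u_j, u_j>) where u_j is the displayed integer vector. Then <v, e_j> = <v, u_j> / sqrt(<u_j, u_j>), so |<v, e_j>|^2 = <v, u_j>^2 / <u_j, u_j>.
Coefficients: <v, e_1> = -7/sqrt(5), <v, e_2> = 23/sqrt(170), <v, e_3> = 13/sqrt(7310).
Square and sum: Σ |<v, e_j>|^2 = 2781/215.
Compute ||v||^2 = v·v = 26.
Deficit = 26 − 2781/215 = 2809/215 ≥ 0, confirming Bessel's inequality. (The deficit equals ||v − Σ <v,e_j> e_j||^2, the squared distance from v to span{e_j}.)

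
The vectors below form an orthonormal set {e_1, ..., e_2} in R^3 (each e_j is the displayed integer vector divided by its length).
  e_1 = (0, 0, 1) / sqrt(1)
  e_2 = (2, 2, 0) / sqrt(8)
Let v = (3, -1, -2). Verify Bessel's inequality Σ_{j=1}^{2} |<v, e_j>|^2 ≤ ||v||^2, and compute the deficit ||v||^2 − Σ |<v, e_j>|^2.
Σ |<v, e_j>|^2 = 6; ||v||^2 = 14; deficit = 8

Write each e_j = u_j / sqrt(<u_j, u_j>) where u_j is the displayed integer vector. Then <v, e_j> = <v, u_j> / sqrt(<u_j, u_j>), so |<v, e_j>|^2 = <v, u_j>^2 / <u_j, u_j>.
Coefficients: <v, e_1> = -2/sqrt(1), <v, e_2> = 4/sqrt(8).
Square and sum: Σ |<v, e_j>|^2 = 6.
Compute ||v||^2 = v·v = 14.
Deficit = 14 − 6 = 8 ≥ 0, confirming Bessel's inequality. (The deficit equals ||v − Σ <v,e_j> e_j||^2, the squared distance from v to span{e_j}.)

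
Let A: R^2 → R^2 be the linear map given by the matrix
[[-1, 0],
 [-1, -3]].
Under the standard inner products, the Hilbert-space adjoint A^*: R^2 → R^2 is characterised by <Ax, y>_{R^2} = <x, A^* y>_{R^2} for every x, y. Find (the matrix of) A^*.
A^* = A^T =
[[-1, -1],
 [0, -3]]

For real matrices with standard dot products, the defining identity <Ax, y> = <x, A^* y> gives (Ax)^T y = x^T (A^*) y, i.e. x^T A^T y = x^T (A^*) y. Since this holds for all x, y, we must have A^* = A^T. Therefore
A^* =
[[-1, -1],
 [0, -3]].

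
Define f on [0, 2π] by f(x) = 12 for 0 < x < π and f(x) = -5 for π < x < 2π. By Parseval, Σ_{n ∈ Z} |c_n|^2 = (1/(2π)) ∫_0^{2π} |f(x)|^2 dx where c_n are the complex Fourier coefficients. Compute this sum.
Σ |c_n|^2 = 169/2

Parseval equates the L^2 energy of f (normalised by 1/(2π)) with the ℓ^2 sum of its Fourier coefficients: (1/(2π)) ∫_0^{2π} |f|^2 = Σ |c_n|^2.
Compute the left side: (1/(2π)) [∫_0^π 12^2 dx + ∫_π^{2π} (-5)^2 dx] = (1/(2π)) · (144π + 25π) = (144 + 25)/2 = 169/2.
So Σ_{n ∈ Z} |c_n|^2 = 169/2.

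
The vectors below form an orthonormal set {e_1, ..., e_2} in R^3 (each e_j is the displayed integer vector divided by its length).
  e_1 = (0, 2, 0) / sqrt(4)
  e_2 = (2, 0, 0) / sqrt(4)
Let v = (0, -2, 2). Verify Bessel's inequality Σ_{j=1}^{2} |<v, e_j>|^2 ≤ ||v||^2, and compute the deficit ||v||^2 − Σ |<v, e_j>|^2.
Σ |<v, e_j>|^2 = 4; ||v||^2 = 8; deficit = 4

Write each e_j = u_j / sqrt(<u_j, u_j>) where u_j is the displayed integer vector. Then <v, e_j> = <v, u_j> / sqrt(<u_j, u_j>), so |<v, e_j>|^2 = <v, u_j>^2 / <u_j, u_j>.
Coefficients: <v, e_1> = -4/sqrt(4), <v, e_2> = 0/sqrt(4).
Square and sum: Σ |<v, e_j>|^2 = 4.
Compute ||v||^2 = v·v = 8.
Deficit = 8 − 4 = 4 ≥ 0, confirming Bessel's inequality. (The deficit equals ||v − Σ <v,e_j> e_j||^2, the squared distance from v to span{e_j}.)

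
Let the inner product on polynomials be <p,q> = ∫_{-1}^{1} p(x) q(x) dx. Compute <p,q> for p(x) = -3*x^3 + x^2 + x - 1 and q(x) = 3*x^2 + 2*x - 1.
<p,q> = -8/15

Expand the product: p(x)·q(x) = -9*x^5 - 3*x^4 + 8*x^3 - 2*x^2 - 3*x + 1.
∫_{-1}^{1} of each monomial x^k gives [2/(k+1) if k even, 0 if k odd]. Integrating term-by-term (or equivalently evaluating the antiderivative F(x) = -3*x^6/2 - 3*x^5/5 + 2*x^4 - 2*x^3/3 - 3*x^2/2 + x at the endpoints):
  F(1) − F(−1) = -19/15 − (-11/15) = -8/15.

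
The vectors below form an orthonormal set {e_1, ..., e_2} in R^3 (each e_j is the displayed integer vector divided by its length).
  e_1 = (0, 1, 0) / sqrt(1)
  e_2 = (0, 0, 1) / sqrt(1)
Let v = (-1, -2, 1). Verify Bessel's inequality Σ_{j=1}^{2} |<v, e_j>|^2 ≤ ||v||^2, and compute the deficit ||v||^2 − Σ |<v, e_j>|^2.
Σ |<v, e_j>|^2 = 5; ||v||^2 = 6; deficit = 1

Write each e_j = u_j / sqrt(<u_j, u_j>) where u_j is the displayed integer vector. Then <v, e_j> = <v, u_j> / sqrt(<u_j, u_j>), so |<v, e_j>|^2 = <v, u_j>^2 / <u_j, u_j>.
Coefficients: <v, e_1> = -2/sqrt(1), <v, e_2> = 1/sqrt(1).
Square and sum: Σ |<v, e_j>|^2 = 5.
Compute ||v||^2 = v·v = 6.
Deficit = 6 − 5 = 1 ≥ 0, confirming Bessel's inequality. (The deficit equals ||v − Σ <v,e_j> e_j||^2, the squared distance from v to span{e_j}.)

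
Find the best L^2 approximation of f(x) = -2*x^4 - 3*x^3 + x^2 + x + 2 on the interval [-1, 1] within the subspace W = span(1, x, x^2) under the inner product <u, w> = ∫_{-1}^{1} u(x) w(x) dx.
g(x) = -5*x^2/7 - 4*x/5 + 76/35

The best approximation g ∈ W is the orthogonal projection of f onto W. Writing g = a_0 + a_1 x + a_2 x^2, the coefficients solve the normal equations G · a = b where
  G_{ij} = <φ_i, φ_j> and b_i = <f, φ_i>, with φ_0 = 1, φ_1 = x, φ_2 = x^2.
G =
  [2, 0, 2/3]
  [0, 2/3, 0]
  [2/3, 0, 2/5],
b = (58/15, -8/15, 122/105).
Solving gives a_0 = 76/35, a_1 = -4/5, a_2 = -5/7, so
  g(x) = -5*x^2/7 - 4*x/5 + 76/35.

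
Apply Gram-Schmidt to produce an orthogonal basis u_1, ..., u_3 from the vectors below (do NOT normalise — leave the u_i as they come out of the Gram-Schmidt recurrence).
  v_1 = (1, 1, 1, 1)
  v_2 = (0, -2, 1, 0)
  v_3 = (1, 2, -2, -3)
Orthogonal basis:
  u_1 = (1, 1, 1, 1)
  u_2 = (1/4, -7/4, 5/4, 1/4)
  u_3 = (35/19, 2/19, 4/19, -41/19)

Apply the Gram-Schmidt recurrence
  u_1 = v_1
  u_i = v_i − Σ_{j<i} ((v_i · u_j) / (u_j · u_j)) · u_j.

Step by step this gives:
  u_1 = (1, 1, 1, 1)
  u_2 = (1/4, -7/4, 5/4, 1/4)
  u_3 = (35/19, 2/19, 4/19, -41/19)

Orthogonality check:
  u_2 · u_1 = 0 (should be 0)
  u_3 · u_1 = 0 (should be 0)
  u_3 · u_2 = 0 (should be 0)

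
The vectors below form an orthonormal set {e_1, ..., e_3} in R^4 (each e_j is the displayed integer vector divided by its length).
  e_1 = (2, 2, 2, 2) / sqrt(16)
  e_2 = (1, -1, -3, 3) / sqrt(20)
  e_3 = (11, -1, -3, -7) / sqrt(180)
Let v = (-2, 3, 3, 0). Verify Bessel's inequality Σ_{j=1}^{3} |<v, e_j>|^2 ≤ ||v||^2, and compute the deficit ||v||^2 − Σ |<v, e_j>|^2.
Σ |<v, e_j>|^2 = 182/9; ||v||^2 = 22; deficit = 16/9

Write each e_j = u_j / sqrt(<u_j, u_j>) where u_j is the displayed integer vector. Then <v, e_j> = <v, u_j> / sqrt(<u_j, u_j>), so |<v, e_j>|^2 = <v, u_j>^2 / <u_j, u_j>.
Coefficients: <v, e_1> = 8/sqrt(16), <v, e_2> = -14/sqrt(20), <v, e_3> = -34/sqrt(180).
Square and sum: Σ |<v, e_j>|^2 = 182/9.
Compute ||v||^2 = v·v = 22.
Deficit = 22 − 182/9 = 16/9 ≥ 0, confirming Bessel's inequality. (The deficit equals ||v − Σ <v,e_j> e_j||^2, the squared distance from v to span{e_j}.)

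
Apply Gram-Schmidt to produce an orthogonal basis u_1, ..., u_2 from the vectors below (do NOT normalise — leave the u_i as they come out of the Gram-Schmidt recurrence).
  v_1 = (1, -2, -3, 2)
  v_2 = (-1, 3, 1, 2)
Orthogonal basis:
  u_1 = (1, -2, -3, 2)
  u_2 = (-2/3, 7/3, 0, 8/3)

Apply the Gram-Schmidt recurrence
  u_1 = v_1
  u_i = v_i − Σ_{j<i} ((v_i · u_j) / (u_j · u_j)) · u_j.

Step by step this gives:
  u_1 = (1, -2, -3, 2)
  u_2 = (-2/3, 7/3, 0, 8/3)

Orthogonality check:
  u_2 · u_1 = 0 (should be 0)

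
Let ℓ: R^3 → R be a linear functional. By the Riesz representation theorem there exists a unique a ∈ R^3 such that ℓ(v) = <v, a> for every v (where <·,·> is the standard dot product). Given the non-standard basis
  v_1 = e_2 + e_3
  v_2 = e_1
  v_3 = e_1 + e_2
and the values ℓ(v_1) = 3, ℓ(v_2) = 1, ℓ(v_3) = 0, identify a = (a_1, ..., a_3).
a = (1, -1, 4)

Write a = (a_1, ..., a_3) in the standard basis. For each basis vector v_i, ℓ(v_i) = <v_i, a> is a linear equation in the a_j's. Collect the n equations into a matrix system V a = ℓ, where row i of V is v_i (expressed in the standard basis). Since V is invertible (lower-triangular with 1s on the diagonal, up to permutation), solve by back-substitution:
  V =
[[0, 1, 1],
 [1, 0, 0],
 [1, 1, 0]]
  V a = (3, 1, 0)
Solving gives a = (1, -1, 4).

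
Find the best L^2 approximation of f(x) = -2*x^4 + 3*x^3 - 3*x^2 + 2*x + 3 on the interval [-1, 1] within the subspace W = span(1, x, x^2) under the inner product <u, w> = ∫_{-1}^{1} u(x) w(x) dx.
g(x) = -33*x^2/7 + 19*x/5 + 111/35

The best approximation g ∈ W is the orthogonal projection of f onto W. Writing g = a_0 + a_1 x + a_2 x^2, the coefficients solve the normal equations G · a = b where
  G_{ij} = <φ_i, φ_j> and b_i = <f, φ_i>, with φ_0 = 1, φ_1 = x, φ_2 = x^2.
G =
  [2, 0, 2/3]
  [0, 2/3, 0]
  [2/3, 0, 2/5],
b = (16/5, 38/15, 8/35).
Solving gives a_0 = 111/35, a_1 = 19/5, a_2 = -33/7, so
  g(x) = -33*x^2/7 + 19*x/5 + 111/35.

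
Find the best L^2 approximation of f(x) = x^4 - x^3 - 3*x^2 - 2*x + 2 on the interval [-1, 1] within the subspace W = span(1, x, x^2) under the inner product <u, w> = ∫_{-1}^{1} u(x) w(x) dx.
g(x) = -15*x^2/7 - 13*x/5 + 67/35

The best approximation g ∈ W is the orthogonal projection of f onto W. Writing g = a_0 + a_1 x + a_2 x^2, the coefficients solve the normal equations G · a = b where
  G_{ij} = <φ_i, φ_j> and b_i = <f, φ_i>, with φ_0 = 1, φ_1 = x, φ_2 = x^2.
G =
  [2, 0, 2/3]
  [0, 2/3, 0]
  [2/3, 0, 2/5],
b = (12/5, -26/15, 44/105).
Solving gives a_0 = 67/35, a_1 = -13/5, a_2 = -15/7, so
  g(x) = -15*x^2/7 - 13*x/5 + 67/35.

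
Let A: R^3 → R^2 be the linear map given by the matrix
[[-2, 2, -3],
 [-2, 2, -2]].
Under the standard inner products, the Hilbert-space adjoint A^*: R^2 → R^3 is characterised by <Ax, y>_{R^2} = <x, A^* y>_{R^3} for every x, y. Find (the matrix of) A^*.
A^* = A^T =
[[-2, -2],
 [2, 2],
 [-3, -2]]

For real matrices with standard dot products, the defining identity <Ax, y> = <x, A^* y> gives (Ax)^T y = x^T (A^*) y, i.e. x^T A^T y = x^T (A^*) y. Since this holds for all x, y, we must have A^* = A^T. Therefore
A^* =
[[-2, -2],
 [2, 2],
 [-3, -2]].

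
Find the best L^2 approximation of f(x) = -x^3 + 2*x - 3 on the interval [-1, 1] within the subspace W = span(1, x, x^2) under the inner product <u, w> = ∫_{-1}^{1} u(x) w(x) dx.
g(x) = 7*x/5 - 3

The best approximation g ∈ W is the orthogonal projection of f onto W. Writing g = a_0 + a_1 x + a_2 x^2, the coefficients solve the normal equations G · a = b where
  G_{ij} = <φ_i, φ_j> and b_i = <f, φ_i>, with φ_0 = 1, φ_1 = x, φ_2 = x^2.
G =
  [2, 0, 2/3]
  [0, 2/3, 0]
  [2/3, 0, 2/5],
b = (-6, 14/15, -2).
Solving gives a_0 = -3, a_1 = 7/5, a_2 = 0, so
  g(x) = 7*x/5 - 3.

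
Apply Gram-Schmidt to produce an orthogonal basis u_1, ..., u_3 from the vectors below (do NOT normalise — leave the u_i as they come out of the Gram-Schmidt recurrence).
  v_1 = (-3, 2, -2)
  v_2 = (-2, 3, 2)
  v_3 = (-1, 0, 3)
Orthogonal basis:
  u_1 = (-3, 2, -2)
  u_2 = (-10/17, 35/17, 50/17)
  u_3 = (-10/9, -10/9, 5/9)

Apply the Gram-Schmidt recurrence
  u_1 = v_1
  u_i = v_i − Σ_{j<i} ((v_i · u_j) / (u_j · u_j)) · u_j.

Step by step this gives:
  u_1 = (-3, 2, -2)
  u_2 = (-10/17, 35/17, 50/17)
  u_3 = (-10/9, -10/9, 5/9)

Orthogonality check:
  u_2 · u_1 = 0 (should be 0)
  u_3 · u_1 = 0 (should be 0)
  u_3 · u_2 = 0 (should be 0)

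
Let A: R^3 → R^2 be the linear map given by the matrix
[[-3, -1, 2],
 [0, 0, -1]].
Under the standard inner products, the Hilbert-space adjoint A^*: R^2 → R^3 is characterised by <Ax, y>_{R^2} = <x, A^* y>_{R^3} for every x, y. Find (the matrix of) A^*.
A^* = A^T =
[[-3, 0],
 [-1, 0],
 [2, -1]]

For real matrices with standard dot products, the defining identity <Ax, y> = <x, A^* y> gives (Ax)^T y = x^T (A^*) y, i.e. x^T A^T y = x^T (A^*) y. Since this holds for all x, y, we must have A^* = A^T. Therefore
A^* =
[[-3, 0],
 [-1, 0],
 [2, -1]].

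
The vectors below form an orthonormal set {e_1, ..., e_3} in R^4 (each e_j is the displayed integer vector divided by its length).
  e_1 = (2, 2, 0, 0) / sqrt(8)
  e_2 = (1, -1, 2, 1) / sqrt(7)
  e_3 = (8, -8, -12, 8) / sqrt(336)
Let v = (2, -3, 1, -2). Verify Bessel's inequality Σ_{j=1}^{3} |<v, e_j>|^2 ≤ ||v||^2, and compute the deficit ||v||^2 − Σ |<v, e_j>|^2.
Σ |<v, e_j>|^2 = 9/2; ||v||^2 = 18; deficit = 27/2

Write each e_j = u_j / sqrt(<u_j, u_j>) where u_j is the displayed integer vector. Then <v, e_j> = <v, u_j> / sqrt(<u_j, u_j>), so |<v, e_j>|^2 = <v, u_j>^2 / <u_j, u_j>.
Coefficients: <v, e_1> = -2/sqrt(8), <v, e_2> = 5/sqrt(7), <v, e_3> = 12/sqrt(336).
Square and sum: Σ |<v, e_j>|^2 = 9/2.
Compute ||v||^2 = v·v = 18.
Deficit = 18 − 9/2 = 27/2 ≥ 0, confirming Bessel's inequality. (The deficit equals ||v − Σ <v,e_j> e_j||^2, the squared distance from v to span{e_j}.)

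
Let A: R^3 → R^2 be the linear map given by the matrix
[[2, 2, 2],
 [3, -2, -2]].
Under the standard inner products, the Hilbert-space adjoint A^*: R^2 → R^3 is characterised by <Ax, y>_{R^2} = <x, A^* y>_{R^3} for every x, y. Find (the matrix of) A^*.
A^* = A^T =
[[2, 3],
 [2, -2],
 [2, -2]]

For real matrices with standard dot products, the defining identity <Ax, y> = <x, A^* y> gives (Ax)^T y = x^T (A^*) y, i.e. x^T A^T y = x^T (A^*) y. Since this holds for all x, y, we must have A^* = A^T. Therefore
A^* =
[[2, 3],
 [2, -2],
 [2, -2]].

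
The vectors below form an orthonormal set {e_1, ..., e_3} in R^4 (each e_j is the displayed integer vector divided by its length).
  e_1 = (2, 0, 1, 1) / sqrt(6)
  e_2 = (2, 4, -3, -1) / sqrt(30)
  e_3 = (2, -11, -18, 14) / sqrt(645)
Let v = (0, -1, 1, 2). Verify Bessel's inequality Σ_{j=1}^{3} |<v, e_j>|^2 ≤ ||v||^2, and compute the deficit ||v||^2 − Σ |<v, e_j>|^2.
Σ |<v, e_j>|^2 = 210/43; ||v||^2 = 6; deficit = 48/43

Write each e_j = u_j / sqrt(<u_j, u_j>) where u_j is the displayed integer vector. Then <v, e_j> = <v, u_j> / sqrt(<u_j, u_j>), so |<v, e_j>|^2 = <v, u_j>^2 / <u_j, u_j>.
Coefficients: <v, e_1> = 3/sqrt(6), <v, e_2> = -9/sqrt(30), <v, e_3> = 21/sqrt(645).
Square and sum: Σ |<v, e_j>|^2 = 210/43.
Compute ||v||^2 = v·v = 6.
Deficit = 6 − 210/43 = 48/43 ≥ 0, confirming Bessel's inequality. (The deficit equals ||v − Σ <v,e_j> e_j||^2, the squared distance from v to span{e_j}.)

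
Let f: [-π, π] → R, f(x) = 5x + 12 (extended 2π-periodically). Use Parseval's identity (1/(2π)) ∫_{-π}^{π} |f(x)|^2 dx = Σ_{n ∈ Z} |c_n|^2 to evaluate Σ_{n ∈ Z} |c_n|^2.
Σ |c_n|^2 = 25π^2/3 + 144

Expand and integrate term by term over [-π, π]:
  ∫ (5x)^2 dx = 25·(2π^3/3); ∫ 2·5·(12)·x dx = 0 (odd integrand); ∫ 12^2 dx = 144·2π.
So (1/(2π)) ∫_{-π}^{π} (5x + 12)^2 dx = 25π^2/3 + 144 = 25π^2/3 + 144.
Parseval ⇒ Σ |c_n|^2 = 25π^2/3 + 144.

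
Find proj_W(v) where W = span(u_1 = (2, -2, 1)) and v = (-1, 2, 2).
proj_W(v) = (-8/9, 8/9, -4/9)

Set up U = [u_1 | ... | u_1] ∈ R^(3×1). The projector onto W = col(U) is P = U (U^T U)^(-1) U^T.
Compute U^T U =
  [9],
and U^T v = (-4).
Solve U^T U · c = U^T v for the coefficients: c = (-4/9). The projection is proj_W(v) = U c.
Check: (v - proj_W(v)) · u_1 = 0  (should be 0).
Result: proj_W(v) = (-8/9, 8/9, -4/9).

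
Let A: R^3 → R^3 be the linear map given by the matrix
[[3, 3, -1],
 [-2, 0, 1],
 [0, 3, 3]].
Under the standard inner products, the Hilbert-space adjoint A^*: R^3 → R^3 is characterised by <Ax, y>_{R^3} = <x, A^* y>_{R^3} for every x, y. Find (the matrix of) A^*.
A^* = A^T =
[[3, -2, 0],
 [3, 0, 3],
 [-1, 1, 3]]

For real matrices with standard dot products, the defining identity <Ax, y> = <x, A^* y> gives (Ax)^T y = x^T (A^*) y, i.e. x^T A^T y = x^T (A^*) y. Since this holds for all x, y, we must have A^* = A^T. Therefore
A^* =
[[3, -2, 0],
 [3, 0, 3],
 [-1, 1, 3]].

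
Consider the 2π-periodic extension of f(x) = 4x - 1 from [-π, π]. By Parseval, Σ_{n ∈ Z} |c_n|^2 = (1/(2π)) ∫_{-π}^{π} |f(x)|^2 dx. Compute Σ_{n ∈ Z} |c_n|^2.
Σ |c_n|^2 = 16π^2/3 + 1

Expand and integrate term by term over [-π, π]:
  ∫ (4x)^2 dx = 16·(2π^3/3); ∫ 2·4·(-1)·x dx = 0 (odd integrand); ∫ (-1)^2 dx = 1·2π.
So (1/(2π)) ∫_{-π}^{π} (4x - 1)^2 dx = 16π^2/3 + 1 = 16π^2/3 + 1.
Parseval ⇒ Σ |c_n|^2 = 16π^2/3 + 1.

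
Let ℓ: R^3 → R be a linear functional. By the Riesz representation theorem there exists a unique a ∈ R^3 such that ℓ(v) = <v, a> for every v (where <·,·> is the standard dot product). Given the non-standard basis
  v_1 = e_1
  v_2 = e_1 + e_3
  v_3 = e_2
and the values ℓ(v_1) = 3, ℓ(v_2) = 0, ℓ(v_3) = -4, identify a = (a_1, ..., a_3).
a = (3, -4, -3)

Write a = (a_1, ..., a_3) in the standard basis. For each basis vector v_i, ℓ(v_i) = <v_i, a> is a linear equation in the a_j's. Collect the n equations into a matrix system V a = ℓ, where row i of V is v_i (expressed in the standard basis). Since V is invertible (lower-triangular with 1s on the diagonal, up to permutation), solve by back-substitution:
  V =
[[1, 0, 0],
 [1, 0, 1],
 [0, 1, 0]]
  V a = (3, 0, -4)
Solving gives a = (3, -4, -3).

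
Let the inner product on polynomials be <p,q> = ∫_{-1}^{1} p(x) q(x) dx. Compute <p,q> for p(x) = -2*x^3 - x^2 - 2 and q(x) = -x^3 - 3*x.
<p,q> = 104/35

Expand the product: p(x)·q(x) = 2*x^6 + x^5 + 6*x^4 + 5*x^3 + 6*x.
∫_{-1}^{1} of each monomial x^k gives [2/(k+1) if k even, 0 if k odd]. Integrating term-by-term (or equivalently evaluating the antiderivative F(x) = 2*x^7/7 + x^6/6 + 6*x^5/5 + 5*x^4/4 + 3*x^2 at the endpoints):
  F(1) − F(−1) = 2479/420 − (1231/420) = 104/35.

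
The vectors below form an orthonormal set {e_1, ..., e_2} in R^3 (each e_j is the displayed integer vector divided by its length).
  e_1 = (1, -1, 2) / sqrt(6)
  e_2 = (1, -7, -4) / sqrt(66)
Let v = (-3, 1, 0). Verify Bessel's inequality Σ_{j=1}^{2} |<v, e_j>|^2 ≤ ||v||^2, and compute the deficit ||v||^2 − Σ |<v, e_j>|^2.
Σ |<v, e_j>|^2 = 46/11; ||v||^2 = 10; deficit = 64/11

Write each e_j = u_j / sqrt(<u_j, u_j>) where u_j is the displayed integer vector. Then <v, e_j> = <v, u_j> / sqrt(<u_j, u_j>), so |<v, e_j>|^2 = <v, u_j>^2 / <u_j, u_j>.
Coefficients: <v, e_1> = -4/sqrt(6), <v, e_2> = -10/sqrt(66).
Square and sum: Σ |<v, e_j>|^2 = 46/11.
Compute ||v||^2 = v·v = 10.
Deficit = 10 − 46/11 = 64/11 ≥ 0, confirming Bessel's inequality. (The deficit equals ||v − Σ <v,e_j> e_j||^2, the squared distance from v to span{e_j}.)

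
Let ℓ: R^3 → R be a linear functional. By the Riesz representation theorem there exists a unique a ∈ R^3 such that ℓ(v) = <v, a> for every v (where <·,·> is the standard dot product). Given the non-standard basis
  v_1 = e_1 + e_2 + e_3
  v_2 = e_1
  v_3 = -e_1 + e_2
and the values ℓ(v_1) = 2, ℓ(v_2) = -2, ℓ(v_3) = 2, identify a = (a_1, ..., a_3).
a = (-2, 0, 4)

Write a = (a_1, ..., a_3) in the standard basis. For each basis vector v_i, ℓ(v_i) = <v_i, a> is a linear equation in the a_j's. Collect the n equations into a matrix system V a = ℓ, where row i of V is v_i (expressed in the standard basis). Since V is invertible (lower-triangular with 1s on the diagonal, up to permutation), solve by back-substitution:
  V =
[[1, 1, 1],
 [1, 0, 0],
 [-1, 1, 0]]
  V a = (2, -2, 2)
Solving gives a = (-2, 0, 4).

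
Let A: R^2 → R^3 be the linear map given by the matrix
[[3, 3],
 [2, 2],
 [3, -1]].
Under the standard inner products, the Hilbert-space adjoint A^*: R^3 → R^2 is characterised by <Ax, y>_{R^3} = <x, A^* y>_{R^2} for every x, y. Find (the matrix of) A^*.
A^* = A^T =
[[3, 2, 3],
 [3, 2, -1]]

For real matrices with standard dot products, the defining identity <Ax, y> = <x, A^* y> gives (Ax)^T y = x^T (A^*) y, i.e. x^T A^T y = x^T (A^*) y. Since this holds for all x, y, we must have A^* = A^T. Therefore
A^* =
[[3, 2, 3],
 [3, 2, -1]].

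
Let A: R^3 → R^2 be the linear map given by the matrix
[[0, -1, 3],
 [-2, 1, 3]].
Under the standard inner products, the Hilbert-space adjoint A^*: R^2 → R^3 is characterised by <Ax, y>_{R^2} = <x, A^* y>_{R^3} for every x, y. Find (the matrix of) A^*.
A^* = A^T =
[[0, -2],
 [-1, 1],
 [3, 3]]

For real matrices with standard dot products, the defining identity <Ax, y> = <x, A^* y> gives (Ax)^T y = x^T (A^*) y, i.e. x^T A^T y = x^T (A^*) y. Since this holds for all x, y, we must have A^* = A^T. Therefore
A^* =
[[0, -2],
 [-1, 1],
 [3, 3]].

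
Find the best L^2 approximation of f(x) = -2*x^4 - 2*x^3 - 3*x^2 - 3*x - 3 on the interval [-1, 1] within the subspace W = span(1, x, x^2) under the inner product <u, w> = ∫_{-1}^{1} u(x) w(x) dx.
g(x) = -33*x^2/7 - 21*x/5 - 99/35

The best approximation g ∈ W is the orthogonal projection of f onto W. Writing g = a_0 + a_1 x + a_2 x^2, the coefficients solve the normal equations G · a = b where
  G_{ij} = <φ_i, φ_j> and b_i = <f, φ_i>, with φ_0 = 1, φ_1 = x, φ_2 = x^2.
G =
  [2, 0, 2/3]
  [0, 2/3, 0]
  [2/3, 0, 2/5],
b = (-44/5, -14/5, -132/35).
Solving gives a_0 = -99/35, a_1 = -21/5, a_2 = -33/7, so
  g(x) = -33*x^2/7 - 21*x/5 - 99/35.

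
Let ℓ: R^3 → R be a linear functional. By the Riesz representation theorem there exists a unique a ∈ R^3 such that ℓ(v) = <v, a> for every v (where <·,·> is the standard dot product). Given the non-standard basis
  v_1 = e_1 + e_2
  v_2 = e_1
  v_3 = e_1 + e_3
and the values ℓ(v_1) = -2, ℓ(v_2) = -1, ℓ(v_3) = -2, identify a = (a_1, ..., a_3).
a = (-1, -1, -1)

Write a = (a_1, ..., a_3) in the standard basis. For each basis vector v_i, ℓ(v_i) = <v_i, a> is a linear equation in the a_j's. Collect the n equations into a matrix system V a = ℓ, where row i of V is v_i (expressed in the standard basis). Since V is invertible (lower-triangular with 1s on the diagonal, up to permutation), solve by back-substitution:
  V =
[[1, 1, 0],
 [1, 0, 0],
 [1, 0, 1]]
  V a = (-2, -1, -2)
Solving gives a = (-1, -1, -1).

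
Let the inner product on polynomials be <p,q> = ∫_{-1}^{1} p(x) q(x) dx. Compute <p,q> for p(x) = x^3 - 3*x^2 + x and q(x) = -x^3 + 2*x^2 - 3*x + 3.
<p,q> = -86/7

Expand the product: p(x)·q(x) = -x^6 + 5*x^5 - 10*x^4 + 14*x^3 - 12*x^2 + 3*x.
∫_{-1}^{1} of each monomial x^k gives [2/(k+1) if k even, 0 if k odd]. Integrating term-by-term (or equivalently evaluating the antiderivative F(x) = -x^7/7 + 5*x^6/6 - 2*x^5 + 7*x^4/2 - 4*x^3 + 3*x^2/2 at the endpoints):
  F(1) − F(−1) = -13/42 − (503/42) = -86/7.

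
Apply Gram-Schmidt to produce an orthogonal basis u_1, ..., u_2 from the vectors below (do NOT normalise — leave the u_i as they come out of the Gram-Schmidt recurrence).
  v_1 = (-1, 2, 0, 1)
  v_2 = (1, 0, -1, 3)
Orthogonal basis:
  u_1 = (-1, 2, 0, 1)
  u_2 = (4/3, -2/3, -1, 8/3)

Apply the Gram-Schmidt recurrence
  u_1 = v_1
  u_i = v_i − Σ_{j<i} ((v_i · u_j) / (u_j · u_j)) · u_j.

Step by step this gives:
  u_1 = (-1, 2, 0, 1)
  u_2 = (4/3, -2/3, -1, 8/3)

Orthogonality check:
  u_2 · u_1 = 0 (should be 0)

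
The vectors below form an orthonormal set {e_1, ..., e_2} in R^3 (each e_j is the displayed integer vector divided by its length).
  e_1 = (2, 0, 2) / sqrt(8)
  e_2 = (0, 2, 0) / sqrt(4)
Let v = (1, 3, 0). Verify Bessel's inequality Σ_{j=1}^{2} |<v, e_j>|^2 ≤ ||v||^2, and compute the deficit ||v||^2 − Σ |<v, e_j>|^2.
Σ |<v, e_j>|^2 = 19/2; ||v||^2 = 10; deficit = 1/2

Write each e_j = u_j / sqrt(<u_j, u_j>) where u_j is the displayed integer vector. Then <v, e_j> = <v, u_j> / sqrt(<u_j, u_j>), so |<v, e_j>|^2 = <v, u_j>^2 / <u_j, u_j>.
Coefficients: <v, e_1> = 2/sqrt(8), <v, e_2> = 6/sqrt(4).
Square and sum: Σ |<v, e_j>|^2 = 19/2.
Compute ||v||^2 = v·v = 10.
Deficit = 10 − 19/2 = 1/2 ≥ 0, confirming Bessel's inequality. (The deficit equals ||v − Σ <v,e_j> e_j||^2, the squared distance from v to span{e_j}.)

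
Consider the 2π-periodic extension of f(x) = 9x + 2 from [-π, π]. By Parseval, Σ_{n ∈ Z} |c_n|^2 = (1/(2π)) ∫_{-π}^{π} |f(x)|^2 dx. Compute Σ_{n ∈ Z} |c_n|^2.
Σ |c_n|^2 = 27π^2 + 4

Expand and integrate term by term over [-π, π]:
  ∫ (9x)^2 dx = 81·(2π^3/3); ∫ 2·9·(2)·x dx = 0 (odd integrand); ∫ 2^2 dx = 4·2π.
So (1/(2π)) ∫_{-π}^{π} (9x + 2)^2 dx = 81π^2/3 + 4 = 27π^2 + 4.
Parseval ⇒ Σ |c_n|^2 = 27π^2 + 4.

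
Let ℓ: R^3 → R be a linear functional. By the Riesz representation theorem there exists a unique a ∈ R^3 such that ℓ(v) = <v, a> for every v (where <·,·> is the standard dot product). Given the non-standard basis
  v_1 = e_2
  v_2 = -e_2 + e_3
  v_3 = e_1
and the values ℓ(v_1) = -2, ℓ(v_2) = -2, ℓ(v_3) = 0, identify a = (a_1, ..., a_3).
a = (0, -2, -4)

Write a = (a_1, ..., a_3) in the standard basis. For each basis vector v_i, ℓ(v_i) = <v_i, a> is a linear equation in the a_j's. Collect the n equations into a matrix system V a = ℓ, where row i of V is v_i (expressed in the standard basis). Since V is invertible (lower-triangular with 1s on the diagonal, up to permutation), solve by back-substitution:
  V =
[[0, 1, 0],
 [0, -1, 1],
 [1, 0, 0]]
  V a = (-2, -2, 0)
Solving gives a = (0, -2, -4).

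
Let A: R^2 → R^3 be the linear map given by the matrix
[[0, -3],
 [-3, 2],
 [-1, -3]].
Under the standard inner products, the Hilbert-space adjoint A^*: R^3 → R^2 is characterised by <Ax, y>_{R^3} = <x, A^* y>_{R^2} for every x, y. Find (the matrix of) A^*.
A^* = A^T =
[[0, -3, -1],
 [-3, 2, -3]]

For real matrices with standard dot products, the defining identity <Ax, y> = <x, A^* y> gives (Ax)^T y = x^T (A^*) y, i.e. x^T A^T y = x^T (A^*) y. Since this holds for all x, y, we must have A^* = A^T. Therefore
A^* =
[[0, -3, -1],
 [-3, 2, -3]].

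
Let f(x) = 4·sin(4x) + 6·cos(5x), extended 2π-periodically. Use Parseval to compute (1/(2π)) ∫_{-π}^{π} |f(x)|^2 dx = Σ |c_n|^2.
Σ |c_n|^2 = 26

Expand |f|^2 and use orthogonality of {sin(nx), cos(mx)} on [-π, π]:
  ∫_{-π}^{π} sin(nx)^2 dx = π, ∫ cos(mx)^2 dx = π, and cross terms integrate to 0.
So ∫_{-π}^{π} f(x)^2 dx = 4^2 · π + 6^2 · π = (16 + 36)π.
Divide by 2π: (16 + 36)/2 = 26.
By Parseval, this equals Σ |c_n|^2.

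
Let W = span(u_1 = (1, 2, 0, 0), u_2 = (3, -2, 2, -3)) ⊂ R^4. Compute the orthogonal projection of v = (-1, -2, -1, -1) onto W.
proj_W(v) = (-113/129, -266/129, 10/129, -5/43)

Set up U = [u_1 | ... | u_2] ∈ R^(4×2). The projector onto W = col(U) is P = U (U^T U)^(-1) U^T.
Compute U^T U =
  [5, -1]
  [-1, 26],
and U^T v = (-5, 2).
Solve U^T U · c = U^T v for the coefficients: c = (-128/129, 5/129). The projection is proj_W(v) = U c.
Check: (v - proj_W(v)) · u_1 = 0  (should be 0).
Check: (v - proj_W(v)) · u_2 = 0  (should be 0).
Result: proj_W(v) = (-113/129, -266/129, 10/129, -5/43).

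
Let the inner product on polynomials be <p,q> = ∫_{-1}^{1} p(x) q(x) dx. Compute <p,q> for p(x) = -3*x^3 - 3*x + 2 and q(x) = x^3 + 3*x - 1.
<p,q> = -548/35

Expand the product: p(x)·q(x) = -3*x^6 - 12*x^4 + 5*x^3 - 9*x^2 + 9*x - 2.
∫_{-1}^{1} of each monomial x^k gives [2/(k+1) if k even, 0 if k odd]. Integrating term-by-term (or equivalently evaluating the antiderivative F(x) = -3*x^7/7 - 12*x^5/5 + 5*x^4/4 - 3*x^3 + 9*x^2/2 - 2*x at the endpoints):
  F(1) − F(−1) = -291/140 − (1901/140) = -548/35.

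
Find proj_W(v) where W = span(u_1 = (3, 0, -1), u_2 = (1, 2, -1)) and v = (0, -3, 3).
proj_W(v) = (-6/11, -39/11, 15/11)

Set up U = [u_1 | ... | u_2] ∈ R^(3×2). The projector onto W = col(U) is P = U (U^T U)^(-1) U^T.
Compute U^T U =
  [10, 4]
  [4, 6],
and U^T v = (-3, -9).
Solve U^T U · c = U^T v for the coefficients: c = (9/22, -39/22). The projection is proj_W(v) = U c.
Check: (v - proj_W(v)) · u_1 = 0  (should be 0).
Check: (v - proj_W(v)) · u_2 = 0  (should be 0).
Result: proj_W(v) = (-6/11, -39/11, 15/11).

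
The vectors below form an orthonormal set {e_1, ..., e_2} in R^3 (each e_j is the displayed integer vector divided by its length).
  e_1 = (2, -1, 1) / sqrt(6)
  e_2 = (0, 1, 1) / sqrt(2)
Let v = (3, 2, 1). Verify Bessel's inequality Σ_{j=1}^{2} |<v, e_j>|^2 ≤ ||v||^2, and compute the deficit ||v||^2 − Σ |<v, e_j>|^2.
Σ |<v, e_j>|^2 = 26/3; ||v||^2 = 14; deficit = 16/3

Write each e_j = u_j / sqrt(<u_j, u_j>) where u_j is the displayed integer vector. Then <v, e_j> = <v, u_j> / sqrt(<u_j, u_j>), so |<v, e_j>|^2 = <v, u_j>^2 / <u_j, u_j>.
Coefficients: <v, e_1> = 5/sqrt(6), <v, e_2> = 3/sqrt(2).
Square and sum: Σ |<v, e_j>|^2 = 26/3.
Compute ||v||^2 = v·v = 14.
Deficit = 14 − 26/3 = 16/3 ≥ 0, confirming Bessel's inequality. (The deficit equals ||v − Σ <v,e_j> e_j||^2, the squared distance from v to span{e_j}.)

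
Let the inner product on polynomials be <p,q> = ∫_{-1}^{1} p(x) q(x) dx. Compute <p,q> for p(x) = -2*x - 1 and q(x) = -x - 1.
<p,q> = 10/3

Expand the product: p(x)·q(x) = 2*x^2 + 3*x + 1.
∫_{-1}^{1} of each monomial x^k gives [2/(k+1) if k even, 0 if k odd]. Integrating term-by-term (or equivalently evaluating the antiderivative F(x) = 2*x^3/3 + 3*x^2/2 + x at the endpoints):
  F(1) − F(−1) = 19/6 − (-1/6) = 10/3.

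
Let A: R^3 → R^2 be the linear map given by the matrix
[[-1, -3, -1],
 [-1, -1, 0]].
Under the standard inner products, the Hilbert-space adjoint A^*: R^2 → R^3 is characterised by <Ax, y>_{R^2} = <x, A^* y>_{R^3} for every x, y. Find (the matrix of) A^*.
A^* = A^T =
[[-1, -1],
 [-3, -1],
 [-1, 0]]

For real matrices with standard dot products, the defining identity <Ax, y> = <x, A^* y> gives (Ax)^T y = x^T (A^*) y, i.e. x^T A^T y = x^T (A^*) y. Since this holds for all x, y, we must have A^* = A^T. Therefore
A^* =
[[-1, -1],
 [-3, -1],
 [-1, 0]].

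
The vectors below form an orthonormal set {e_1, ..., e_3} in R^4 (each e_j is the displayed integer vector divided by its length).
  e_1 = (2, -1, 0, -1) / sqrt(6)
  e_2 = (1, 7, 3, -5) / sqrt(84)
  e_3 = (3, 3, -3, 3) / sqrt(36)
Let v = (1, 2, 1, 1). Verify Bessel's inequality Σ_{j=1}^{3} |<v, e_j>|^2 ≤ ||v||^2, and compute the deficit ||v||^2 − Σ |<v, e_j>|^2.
Σ |<v, e_j>|^2 = 31/7; ||v||^2 = 7; deficit = 18/7

Write each e_j = u_j / sqrt(<u_j, u_j>) where u_j is the displayed integer vector. Then <v, e_j> = <v, u_j> / sqrt(<u_j, u_j>), so |<v, e_j>|^2 = <v, u_j>^2 / <u_j, u_j>.
Coefficients: <v, e_1> = -1/sqrt(6), <v, e_2> = 13/sqrt(84), <v, e_3> = 9/sqrt(36).
Square and sum: Σ |<v, e_j>|^2 = 31/7.
Compute ||v||^2 = v·v = 7.
Deficit = 7 − 31/7 = 18/7 ≥ 0, confirming Bessel's inequality. (The deficit equals ||v − Σ <v,e_j> e_j||^2, the squared distance from v to span{e_j}.)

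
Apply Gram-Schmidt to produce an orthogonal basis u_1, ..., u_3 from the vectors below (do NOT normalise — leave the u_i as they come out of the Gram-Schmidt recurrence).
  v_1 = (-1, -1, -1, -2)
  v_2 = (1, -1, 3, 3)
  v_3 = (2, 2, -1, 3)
Orthogonal basis:
  u_1 = (-1, -1, -1, -2)
  u_2 = (-2/7, -16/7, 12/7, 3/7)
  u_3 = (31/59, -47/59, -68/59, 42/59)

Apply the Gram-Schmidt recurrence
  u_1 = v_1
  u_i = v_i − Σ_{j<i} ((v_i · u_j) / (u_j · u_j)) · u_j.

Step by step this gives:
  u_1 = (-1, -1, -1, -2)
  u_2 = (-2/7, -16/7, 12/7, 3/7)
  u_3 = (31/59, -47/59, -68/59, 42/59)

Orthogonality check:
  u_2 · u_1 = 0 (should be 0)
  u_3 · u_1 = 0 (should be 0)
  u_3 · u_2 = 0 (should be 0)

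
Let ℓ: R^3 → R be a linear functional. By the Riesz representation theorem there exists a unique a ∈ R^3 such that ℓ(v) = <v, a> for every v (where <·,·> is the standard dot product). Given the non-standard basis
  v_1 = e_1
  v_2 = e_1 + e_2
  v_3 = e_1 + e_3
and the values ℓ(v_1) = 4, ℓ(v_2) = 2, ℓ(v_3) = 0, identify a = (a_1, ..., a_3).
a = (4, -2, -4)

Write a = (a_1, ..., a_3) in the standard basis. For each basis vector v_i, ℓ(v_i) = <v_i, a> is a linear equation in the a_j's. Collect the n equations into a matrix system V a = ℓ, where row i of V is v_i (expressed in the standard basis). Since V is invertible (lower-triangular with 1s on the diagonal, up to permutation), solve by back-substitution:
  V =
[[1, 0, 0],
 [1, 1, 0],
 [1, 0, 1]]
  V a = (4, 2, 0)
Solving gives a = (4, -2, -4).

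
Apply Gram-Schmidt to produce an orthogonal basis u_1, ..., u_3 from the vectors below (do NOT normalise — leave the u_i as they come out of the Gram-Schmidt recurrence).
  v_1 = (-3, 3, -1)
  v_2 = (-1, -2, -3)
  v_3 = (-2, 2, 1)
Orthogonal basis:
  u_1 = (-3, 3, -1)
  u_2 = (-1, -2, -3)
  u_3 = (-165/266, -60/133, 135/266)

Apply the Gram-Schmidt recurrence
  u_1 = v_1
  u_i = v_i − Σ_{j<i} ((v_i · u_j) / (u_j · u_j)) · u_j.

Step by step this gives:
  u_1 = (-3, 3, -1)
  u_2 = (-1, -2, -3)
  u_3 = (-165/266, -60/133, 135/266)

Orthogonality check:
  u_2 · u_1 = 0 (should be 0)
  u_3 · u_1 = 0 (should be 0)
  u_3 · u_2 = 0 (should be 0)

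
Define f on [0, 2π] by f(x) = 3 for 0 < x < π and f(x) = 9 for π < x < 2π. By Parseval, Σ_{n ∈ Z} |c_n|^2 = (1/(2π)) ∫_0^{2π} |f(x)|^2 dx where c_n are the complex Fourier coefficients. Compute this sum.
Σ |c_n|^2 = 45

Parseval equates the L^2 energy of f (normalised by 1/(2π)) with the ℓ^2 sum of its Fourier coefficients: (1/(2π)) ∫_0^{2π} |f|^2 = Σ |c_n|^2.
Compute the left side: (1/(2π)) [∫_0^π 3^2 dx + ∫_π^{2π} 9^2 dx] = (1/(2π)) · (9π + 81π) = (9 + 81)/2 = 45.
So Σ_{n ∈ Z} |c_n|^2 = 45.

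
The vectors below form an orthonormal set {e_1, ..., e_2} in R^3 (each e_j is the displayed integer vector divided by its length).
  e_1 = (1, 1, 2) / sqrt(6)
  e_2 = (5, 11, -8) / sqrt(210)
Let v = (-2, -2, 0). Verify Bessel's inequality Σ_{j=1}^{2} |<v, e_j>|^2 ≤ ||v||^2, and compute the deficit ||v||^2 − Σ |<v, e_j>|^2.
Σ |<v, e_j>|^2 = 264/35; ||v||^2 = 8; deficit = 16/35

Write each e_j = u_j / sqrt(<u_j, u_j>) where u_j is the displayed integer vector. Then <v, e_j> = <v, u_j> / sqrt(<u_j, u_j>), so |<v, e_j>|^2 = <v, u_j>^2 / <u_j, u_j>.
Coefficients: <v, e_1> = -4/sqrt(6), <v, e_2> = -32/sqrt(210).
Square and sum: Σ |<v, e_j>|^2 = 264/35.
Compute ||v||^2 = v·v = 8.
Deficit = 8 − 264/35 = 16/35 ≥ 0, confirming Bessel's inequality. (The deficit equals ||v − Σ <v,e_j> e_j||^2, the squared distance from v to span{e_j}.)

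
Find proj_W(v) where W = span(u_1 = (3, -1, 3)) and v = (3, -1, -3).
proj_W(v) = (3/19, -1/19, 3/19)

Set up U = [u_1 | ... | u_1] ∈ R^(3×1). The projector onto W = col(U) is P = U (U^T U)^(-1) U^T.
Compute U^T U =
  [19],
and U^T v = (1).
Solve U^T U · c = U^T v for the coefficients: c = (1/19). The projection is proj_W(v) = U c.
Check: (v - proj_W(v)) · u_1 = 0  (should be 0).
Result: proj_W(v) = (3/19, -1/19, 3/19).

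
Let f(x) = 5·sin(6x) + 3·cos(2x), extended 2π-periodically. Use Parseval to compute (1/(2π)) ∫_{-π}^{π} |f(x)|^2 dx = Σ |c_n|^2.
Σ |c_n|^2 = 17

Expand |f|^2 and use orthogonality of {sin(nx), cos(mx)} on [-π, π]:
  ∫_{-π}^{π} sin(nx)^2 dx = π, ∫ cos(mx)^2 dx = π, and cross terms integrate to 0.
So ∫_{-π}^{π} f(x)^2 dx = 5^2 · π + 3^2 · π = (25 + 9)π.
Divide by 2π: (25 + 9)/2 = 17.
By Parseval, this equals Σ |c_n|^2.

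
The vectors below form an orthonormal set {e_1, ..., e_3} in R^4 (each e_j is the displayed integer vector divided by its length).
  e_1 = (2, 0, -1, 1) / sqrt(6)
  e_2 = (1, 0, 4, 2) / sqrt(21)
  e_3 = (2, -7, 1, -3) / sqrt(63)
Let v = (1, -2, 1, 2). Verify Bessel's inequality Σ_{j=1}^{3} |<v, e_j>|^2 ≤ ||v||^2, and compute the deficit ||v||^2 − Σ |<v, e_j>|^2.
Σ |<v, e_j>|^2 = 131/18; ||v||^2 = 10; deficit = 49/18

Write each e_j = u_j / sqrt(<u_j, u_j>) where u_j is the displayed integer vector. Then <v, e_j> = <v, u_j> / sqrt(<u_j, u_j>), so |<v, e_j>|^2 = <v, u_j>^2 / <u_j, u_j>.
Coefficients: <v, e_1> = 3/sqrt(6), <v, e_2> = 9/sqrt(21), <v, e_3> = 11/sqrt(63).
Square and sum: Σ |<v, e_j>|^2 = 131/18.
Compute ||v||^2 = v·v = 10.
Deficit = 10 − 131/18 = 49/18 ≥ 0, confirming Bessel's inequality. (The deficit equals ||v − Σ <v,e_j> e_j||^2, the squared distance from v to span{e_j}.)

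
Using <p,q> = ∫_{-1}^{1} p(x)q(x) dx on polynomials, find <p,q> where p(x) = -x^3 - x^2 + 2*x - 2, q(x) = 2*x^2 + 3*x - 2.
<p,q> = 26/3

Expand the product: p(x)·q(x) = -2*x^5 - 5*x^4 + 3*x^3 + 4*x^2 - 10*x + 4.
∫_{-1}^{1} of each monomial x^k gives [2/(k+1) if k even, 0 if k odd]. Integrating term-by-term (or equivalently evaluating the antiderivative F(x) = -x^6/3 - x^5 + 3*x^4/4 + 4*x^3/3 - 5*x^2 + 4*x at the endpoints):
  F(1) − F(−1) = -1/4 − (-107/12) = 26/3.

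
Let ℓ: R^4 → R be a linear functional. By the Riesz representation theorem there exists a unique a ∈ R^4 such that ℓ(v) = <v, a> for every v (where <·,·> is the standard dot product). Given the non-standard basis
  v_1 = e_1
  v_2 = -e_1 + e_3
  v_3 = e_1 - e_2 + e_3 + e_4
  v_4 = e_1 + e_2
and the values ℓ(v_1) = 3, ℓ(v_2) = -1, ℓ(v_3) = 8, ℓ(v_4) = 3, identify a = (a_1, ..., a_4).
a = (3, 0, 2, 3)

Write a = (a_1, ..., a_4) in the standard basis. For each basis vector v_i, ℓ(v_i) = <v_i, a> is a linear equation in the a_j's. Collect the n equations into a matrix system V a = ℓ, where row i of V is v_i (expressed in the standard basis). Since V is invertible (lower-triangular with 1s on the diagonal, up to permutation), solve by back-substitution:
  V =
[[1, 0, 0, 0],
 [-1, 0, 1, 0],
 [1, -1, 1, 1],
 [1, 1, 0, 0]]
  V a = (3, -1, 8, 3)
Solving gives a = (3, 0, 2, 3).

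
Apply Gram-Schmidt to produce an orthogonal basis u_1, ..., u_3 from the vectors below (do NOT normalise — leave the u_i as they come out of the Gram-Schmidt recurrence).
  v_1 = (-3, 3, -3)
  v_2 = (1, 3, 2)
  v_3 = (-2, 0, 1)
Orthogonal basis:
  u_1 = (-3, 3, -3)
  u_2 = (1, 3, 2)
  u_3 = (-5/3, -1/3, 4/3)

Apply the Gram-Schmidt recurrence
  u_1 = v_1
  u_i = v_i − Σ_{j<i} ((v_i · u_j) / (u_j · u_j)) · u_j.

Step by step this gives:
  u_1 = (-3, 3, -3)
  u_2 = (1, 3, 2)
  u_3 = (-5/3, -1/3, 4/3)

Orthogonality check:
  u_2 · u_1 = 0 (should be 0)
  u_3 · u_1 = 0 (should be 0)
  u_3 · u_2 = 0 (should be 0)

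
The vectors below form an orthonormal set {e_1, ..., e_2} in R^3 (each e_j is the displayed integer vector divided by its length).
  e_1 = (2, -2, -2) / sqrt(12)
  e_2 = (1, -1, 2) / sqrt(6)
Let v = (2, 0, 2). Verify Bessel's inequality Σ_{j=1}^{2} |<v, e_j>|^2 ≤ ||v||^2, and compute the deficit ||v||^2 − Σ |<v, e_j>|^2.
Σ |<v, e_j>|^2 = 6; ||v||^2 = 8; deficit = 2

Write each e_j = u_j / sqrt(<u_j, u_j>) where u_j is the displayed integer vector. Then <v, e_j> = <v, u_j> / sqrt(<u_j, u_j>), so |<v, e_j>|^2 = <v, u_j>^2 / <u_j, u_j>.
Coefficients: <v, e_1> = 0/sqrt(12), <v, e_2> = 6/sqrt(6).
Square and sum: Σ |<v, e_j>|^2 = 6.
Compute ||v||^2 = v·v = 8.
Deficit = 8 − 6 = 2 ≥ 0, confirming Bessel's inequality. (The deficit equals ||v − Σ <v,e_j> e_j||^2, the squared distance from v to span{e_j}.)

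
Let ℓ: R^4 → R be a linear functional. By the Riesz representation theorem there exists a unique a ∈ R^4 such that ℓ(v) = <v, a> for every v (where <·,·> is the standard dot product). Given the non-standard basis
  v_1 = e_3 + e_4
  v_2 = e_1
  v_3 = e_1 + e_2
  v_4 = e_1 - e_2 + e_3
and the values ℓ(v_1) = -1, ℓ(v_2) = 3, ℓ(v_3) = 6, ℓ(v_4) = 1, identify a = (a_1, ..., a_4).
a = (3, 3, 1, -2)

Write a = (a_1, ..., a_4) in the standard basis. For each basis vector v_i, ℓ(v_i) = <v_i, a> is a linear equation in the a_j's. Collect the n equations into a matrix system V a = ℓ, where row i of V is v_i (expressed in the standard basis). Since V is invertible (lower-triangular with 1s on the diagonal, up to permutation), solve by back-substitution:
  V =
[[0, 0, 1, 1],
 [1, 0, 0, 0],
 [1, 1, 0, 0],
 [1, -1, 1, 0]]
  V a = (-1, 3, 6, 1)
Solving gives a = (3, 3, 1, -2).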